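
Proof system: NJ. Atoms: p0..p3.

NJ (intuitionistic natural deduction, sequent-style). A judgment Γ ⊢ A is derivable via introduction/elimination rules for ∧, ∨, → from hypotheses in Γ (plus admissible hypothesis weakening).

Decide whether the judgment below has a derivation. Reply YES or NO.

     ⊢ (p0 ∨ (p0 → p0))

Derivation (root first):
[∨I₂]  ⊢ (p0 ∨ (p0 → p0))
  [→I]  ⊢ (p0 → p0)
    [Ax] p0 ⊢ p0

Result: YES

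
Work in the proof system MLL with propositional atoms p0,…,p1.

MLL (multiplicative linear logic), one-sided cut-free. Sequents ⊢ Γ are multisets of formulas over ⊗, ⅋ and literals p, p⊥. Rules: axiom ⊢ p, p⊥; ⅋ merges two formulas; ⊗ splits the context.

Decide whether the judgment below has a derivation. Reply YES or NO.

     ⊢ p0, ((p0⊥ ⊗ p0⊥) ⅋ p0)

Proof tree:
[⅋]  ⊢ p0, ((p0⊥ ⊗ p0⊥) ⅋ p0)
  [⊗]  ⊢ p0, p0, (p0⊥ ⊗ p0⊥)
    [Ax]  ⊢ p0, p0⊥
    [Ax]  ⊢ p0, p0⊥

Result: YES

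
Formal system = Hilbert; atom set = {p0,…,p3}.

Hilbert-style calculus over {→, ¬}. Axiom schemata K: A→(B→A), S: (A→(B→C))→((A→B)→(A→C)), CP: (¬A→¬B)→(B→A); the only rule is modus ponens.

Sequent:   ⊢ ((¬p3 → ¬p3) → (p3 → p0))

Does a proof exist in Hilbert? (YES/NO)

Enumerate valuations to refute Γ ⊢ Δ:
  v=0000: Γ:[] Δ:[((¬p3 → ¬p3) → (p3 → p0))=T] refutes=False
  v=0001: Γ:[] Δ:[((¬p3 → ¬p3) → (p3 → p0))=F] refutes=True  ← countermodel

Result: NO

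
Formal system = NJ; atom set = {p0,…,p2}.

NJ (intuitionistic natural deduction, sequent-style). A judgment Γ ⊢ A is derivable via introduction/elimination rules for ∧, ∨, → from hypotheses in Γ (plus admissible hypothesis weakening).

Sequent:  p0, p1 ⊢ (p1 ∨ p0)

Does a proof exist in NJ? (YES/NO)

Proof tree:
[Wk] p0, p1 ⊢ (p1 ∨ p0)
  [∨I₂] p0 ⊢ (p1 ∨ p0)
    [Ax] p0 ⊢ p0

Result: YES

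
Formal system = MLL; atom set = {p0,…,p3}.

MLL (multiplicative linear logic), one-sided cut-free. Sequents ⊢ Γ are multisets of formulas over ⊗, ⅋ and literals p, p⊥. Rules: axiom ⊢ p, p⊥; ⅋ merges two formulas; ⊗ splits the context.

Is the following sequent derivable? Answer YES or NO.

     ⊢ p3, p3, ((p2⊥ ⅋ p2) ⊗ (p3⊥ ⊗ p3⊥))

Derivation (root first):
[⊗]  ⊢ p3, p3, ((p2⊥ ⅋ p2) ⊗ (p3⊥ ⊗ p3⊥))
  [⅋]  ⊢ (p2⊥ ⅋ p2)
    [Ax]  ⊢ p2, p2⊥
  [⊗]  ⊢ p3, p3, (p3⊥ ⊗ p3⊥)
    [Ax]  ⊢ p3, p3⊥
    [Ax]  ⊢ p3, p3⊥

Result: YES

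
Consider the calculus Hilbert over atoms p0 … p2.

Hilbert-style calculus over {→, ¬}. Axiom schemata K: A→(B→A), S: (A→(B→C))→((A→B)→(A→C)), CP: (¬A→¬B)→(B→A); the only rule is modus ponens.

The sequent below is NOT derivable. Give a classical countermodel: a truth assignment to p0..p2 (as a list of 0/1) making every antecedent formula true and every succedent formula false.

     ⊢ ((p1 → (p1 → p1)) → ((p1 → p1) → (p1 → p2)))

Enumerate valuations to refute Γ ⊢ Δ:
  v=000: Γ:[] Δ:[((p1 → (p1 → p1)) → ((p1 → p1) → (p1 → p2)))=T] refutes=False
  v=001: Γ:[] Δ:[((p1 → (p1 → p1)) → ((p1 → p1) → (p1 → p2)))=T] refutes=False
  v=010: Γ:[] Δ:[((p1 → (p1 → p1)) → ((p1 → p1) → (p1 → p2)))=F] refutes=True  ← countermodel

Result: [0, 1, 0]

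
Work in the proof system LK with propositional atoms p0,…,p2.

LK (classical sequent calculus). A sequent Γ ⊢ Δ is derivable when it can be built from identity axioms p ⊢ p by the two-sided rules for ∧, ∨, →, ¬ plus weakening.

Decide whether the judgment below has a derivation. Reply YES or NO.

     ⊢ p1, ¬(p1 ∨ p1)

Proof tree:
[¬R]  ⊢ p1, ¬(p1 ∨ p1)
  [∨L] (p1 ∨ p1) ⊢ p1
    [Ax] p1 ⊢ p1
    [Ax] p1 ⊢ p1

Result: YES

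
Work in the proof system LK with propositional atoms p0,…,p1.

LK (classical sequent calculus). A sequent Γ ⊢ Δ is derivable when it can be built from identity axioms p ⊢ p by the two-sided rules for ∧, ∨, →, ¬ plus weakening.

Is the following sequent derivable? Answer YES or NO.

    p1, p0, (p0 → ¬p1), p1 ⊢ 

Derivation (root first):
[WL] p1, p0, (p0 → ¬p1), p1 ⊢ 
  [→L] p1, p0, (p0 → ¬p1) ⊢ 
    [Ax] p0 ⊢ p0
    [¬L] p1, ¬p1 ⊢ 
      [Ax] p1 ⊢ p1

Result: YES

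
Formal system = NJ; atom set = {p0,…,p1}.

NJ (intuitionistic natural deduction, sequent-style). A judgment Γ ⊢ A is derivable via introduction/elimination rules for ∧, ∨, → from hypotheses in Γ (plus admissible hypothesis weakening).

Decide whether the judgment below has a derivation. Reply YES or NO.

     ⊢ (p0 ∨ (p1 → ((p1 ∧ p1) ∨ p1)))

Derivation trace:
[∨I₂]  ⊢ (p0 ∨ (p1 → ((p1 ∧ p1) ∨ p1)))
  [→I]  ⊢ (p1 → ((p1 ∧ p1) ∨ p1))
    [∨I₁] p1 ⊢ ((p1 ∧ p1) ∨ p1)
      [∧I] p1 ⊢ (p1 ∧ p1)
        [Ax] p1 ⊢ p1
        [Ax] p1 ⊢ p1

Result: YES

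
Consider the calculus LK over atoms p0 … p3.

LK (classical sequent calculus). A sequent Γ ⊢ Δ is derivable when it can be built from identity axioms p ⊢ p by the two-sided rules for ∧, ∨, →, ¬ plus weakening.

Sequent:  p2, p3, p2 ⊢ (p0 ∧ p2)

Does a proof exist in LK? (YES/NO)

Search for a countermodel by truth-table:
  v=0000: Γ:[p2=F, p3=F, p2=F] Δ:[(p0 ∧ p2)=F] refutes=False
  v=0001: Γ:[p2=F, p3=T, p2=F] Δ:[(p0 ∧ p2)=F] refutes=False
  v=0010: Γ:[p2=T, p3=F, p2=T] Δ:[(p0 ∧ p2)=F] refutes=False
  v=0011: Γ:[p2=T, p3=T, p2=T] Δ:[(p0 ∧ p2)=F] refutes=True  ← countermodel

Result: NO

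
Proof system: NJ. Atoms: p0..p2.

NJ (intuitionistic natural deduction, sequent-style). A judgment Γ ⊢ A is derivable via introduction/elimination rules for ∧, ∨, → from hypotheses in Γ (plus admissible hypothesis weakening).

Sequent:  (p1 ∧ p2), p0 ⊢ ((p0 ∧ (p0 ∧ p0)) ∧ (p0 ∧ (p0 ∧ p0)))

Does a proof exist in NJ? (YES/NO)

Proof tree:
[∧I] (p1 ∧ p2), p0 ⊢ ((p0 ∧ (p0 ∧ p0)) ∧ (p0 ∧ (p0 ∧ p0)))
  [∧I] p0 ⊢ (p0 ∧ (p0 ∧ p0))
    [Ax] p0 ⊢ p0
    [∧I] p0 ⊢ (p0 ∧ p0)
      [Ax] p0 ⊢ p0
      [Ax] p0 ⊢ p0
  [Wk] p0, (p1 ∧ p2) ⊢ (p0 ∧ (p0 ∧ p0))
    [∧I] p0 ⊢ (p0 ∧ (p0 ∧ p0))
      [Ax] p0 ⊢ p0
      [∧I] p0 ⊢ (p0 ∧ p0)
        [Ax] p0 ⊢ p0
        [Ax] p0 ⊢ p0

Result: YES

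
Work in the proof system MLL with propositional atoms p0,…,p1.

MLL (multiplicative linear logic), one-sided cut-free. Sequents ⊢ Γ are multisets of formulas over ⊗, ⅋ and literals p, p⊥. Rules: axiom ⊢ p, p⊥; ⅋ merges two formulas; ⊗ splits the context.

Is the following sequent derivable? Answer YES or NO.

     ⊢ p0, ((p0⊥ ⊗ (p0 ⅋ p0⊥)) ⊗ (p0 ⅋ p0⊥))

Derivation trace:
[⊗]  ⊢ p0, ((p0⊥ ⊗ (p0 ⅋ p0⊥)) ⊗ (p0 ⅋ p0⊥))
  [⊗]  ⊢ p0, (p0⊥ ⊗ (p0 ⅋ p0⊥))
    [Ax]  ⊢ p0, p0⊥
    [⅋]  ⊢ (p0 ⅋ p0⊥)
      [Ax]  ⊢ p0, p0⊥
  [⅋]  ⊢ (p0 ⅋ p0⊥)
    [Ax]  ⊢ p0, p0⊥

Result: YES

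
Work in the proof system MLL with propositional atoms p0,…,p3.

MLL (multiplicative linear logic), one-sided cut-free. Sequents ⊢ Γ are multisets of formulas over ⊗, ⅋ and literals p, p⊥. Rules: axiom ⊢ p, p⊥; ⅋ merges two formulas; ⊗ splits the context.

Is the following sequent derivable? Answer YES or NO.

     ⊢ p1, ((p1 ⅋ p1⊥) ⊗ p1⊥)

Proof tree:
[⊗]  ⊢ p1, ((p1 ⅋ p1⊥) ⊗ p1⊥)
  [⅋]  ⊢ (p1 ⅋ p1⊥)
    [Ax]  ⊢ p1, p1⊥
  [Ax]  ⊢ p1, p1⊥

Result: YES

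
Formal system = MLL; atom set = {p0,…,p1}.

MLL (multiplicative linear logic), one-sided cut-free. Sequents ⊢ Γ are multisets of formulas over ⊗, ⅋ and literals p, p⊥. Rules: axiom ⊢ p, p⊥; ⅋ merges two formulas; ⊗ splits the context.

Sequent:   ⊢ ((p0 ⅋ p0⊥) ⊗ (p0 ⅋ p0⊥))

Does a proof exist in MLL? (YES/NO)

Derivation trace:
[⊗]  ⊢ ((p0 ⅋ p0⊥) ⊗ (p0 ⅋ p0⊥))
  [⅋]  ⊢ (p0 ⅋ p0⊥)
    [Ax]  ⊢ p0, p0⊥
  [⅋]  ⊢ (p0 ⅋ p0⊥)
    [Ax]  ⊢ p0, p0⊥

Result: YES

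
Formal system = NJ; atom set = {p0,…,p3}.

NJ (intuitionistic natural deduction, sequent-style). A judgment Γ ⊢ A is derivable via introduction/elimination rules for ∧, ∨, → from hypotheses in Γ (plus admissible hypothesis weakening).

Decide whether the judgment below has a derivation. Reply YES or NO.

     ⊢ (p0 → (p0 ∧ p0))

Proof tree:
[→I]  ⊢ (p0 → (p0 ∧ p0))
  [∧I] p0 ⊢ (p0 ∧ p0)
    [Ax] p0 ⊢ p0
    [Ax] p0 ⊢ p0

Result: YES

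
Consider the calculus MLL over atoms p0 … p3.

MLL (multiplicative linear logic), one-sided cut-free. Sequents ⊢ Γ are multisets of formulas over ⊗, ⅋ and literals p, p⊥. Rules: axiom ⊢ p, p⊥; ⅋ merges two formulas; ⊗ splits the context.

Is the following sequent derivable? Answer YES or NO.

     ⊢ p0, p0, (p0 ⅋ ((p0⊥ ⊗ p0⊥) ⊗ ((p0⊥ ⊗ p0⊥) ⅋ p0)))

Derivation (root first):
[⅋]  ⊢ p0, p0, (p0 ⅋ ((p0⊥ ⊗ p0⊥) ⊗ ((p0⊥ ⊗ p0⊥) ⅋ p0)))
  [⊗]  ⊢ p0, p0, p0, ((p0⊥ ⊗ p0⊥) ⊗ ((p0⊥ ⊗ p0⊥) ⅋ p0))
    [⊗]  ⊢ p0, p0, (p0⊥ ⊗ p0⊥)
      [Ax]  ⊢ p0, p0⊥
      [Ax]  ⊢ p0, p0⊥
    [⅋]  ⊢ p0, ((p0⊥ ⊗ p0⊥) ⅋ p0)
      [⊗]  ⊢ p0, p0, (p0⊥ ⊗ p0⊥)
        [Ax]  ⊢ p0, p0⊥
        [Ax]  ⊢ p0, p0⊥

Result: YES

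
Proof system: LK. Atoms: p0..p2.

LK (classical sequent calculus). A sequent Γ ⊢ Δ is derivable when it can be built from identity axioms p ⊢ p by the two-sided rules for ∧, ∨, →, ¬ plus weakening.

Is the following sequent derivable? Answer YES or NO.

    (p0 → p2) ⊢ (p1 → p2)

Truth-table refutation:
  v=000: Γ:[(p0 → p2)=T] Δ:[(p1 → p2)=T] refutes=False
  v=001: Γ:[(p0 → p2)=T] Δ:[(p1 → p2)=T] refutes=False
  v=010: Γ:[(p0 → p2)=T] Δ:[(p1 → p2)=F] refutes=True  ← countermodel

Result: NO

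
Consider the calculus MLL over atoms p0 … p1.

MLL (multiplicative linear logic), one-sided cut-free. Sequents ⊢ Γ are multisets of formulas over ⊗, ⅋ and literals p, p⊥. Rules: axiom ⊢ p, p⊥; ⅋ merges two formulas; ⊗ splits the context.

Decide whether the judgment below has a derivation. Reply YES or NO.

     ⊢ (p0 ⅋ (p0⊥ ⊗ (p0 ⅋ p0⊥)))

Proof tree:
[⅋]  ⊢ (p0 ⅋ (p0⊥ ⊗ (p0 ⅋ p0⊥)))
  [⊗]  ⊢ p0, (p0⊥ ⊗ (p0 ⅋ p0⊥))
    [Ax]  ⊢ p0, p0⊥
    [⅋]  ⊢ (p0 ⅋ p0⊥)
      [Ax]  ⊢ p0, p0⊥

Result: YES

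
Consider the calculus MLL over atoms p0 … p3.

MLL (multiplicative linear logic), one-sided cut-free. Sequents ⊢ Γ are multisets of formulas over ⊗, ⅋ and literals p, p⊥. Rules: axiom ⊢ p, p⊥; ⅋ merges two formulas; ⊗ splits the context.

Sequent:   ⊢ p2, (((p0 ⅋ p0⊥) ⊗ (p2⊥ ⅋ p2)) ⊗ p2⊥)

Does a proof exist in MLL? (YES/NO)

Derivation trace:
[⊗]  ⊢ p2, (((p0 ⅋ p0⊥) ⊗ (p2⊥ ⅋ p2)) ⊗ p2⊥)
  [⊗]  ⊢ ((p0 ⅋ p0⊥) ⊗ (p2⊥ ⅋ p2))
    [⅋]  ⊢ (p0 ⅋ p0⊥)
      [Ax]  ⊢ p0, p0⊥
    [⅋]  ⊢ (p2⊥ ⅋ p2)
      [Ax]  ⊢ p2, p2⊥
  [Ax]  ⊢ p2, p2⊥

Result: YES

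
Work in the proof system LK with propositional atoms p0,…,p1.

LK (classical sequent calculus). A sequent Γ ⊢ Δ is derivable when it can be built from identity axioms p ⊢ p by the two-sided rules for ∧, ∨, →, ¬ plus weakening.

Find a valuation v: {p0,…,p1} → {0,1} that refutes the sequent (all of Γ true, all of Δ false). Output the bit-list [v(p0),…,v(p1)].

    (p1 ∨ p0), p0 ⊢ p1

Search for a countermodel by truth-table:
  v=00: Γ:[(p1 ∨ p0)=F, p0=F] Δ:[p1=F] refutes=False
  v=01: Γ:[(p1 ∨ p0)=T, p0=F] Δ:[p1=T] refutes=False
  v=10: Γ:[(p1 ∨ p0)=T, p0=T] Δ:[p1=F] refutes=True  ← countermodel

Result: [1, 0]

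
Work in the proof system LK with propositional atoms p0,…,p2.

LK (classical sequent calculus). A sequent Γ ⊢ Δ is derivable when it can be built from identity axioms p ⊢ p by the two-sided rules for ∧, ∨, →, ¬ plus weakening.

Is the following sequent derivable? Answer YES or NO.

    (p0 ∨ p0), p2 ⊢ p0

Proof tree:
[WL] (p0 ∨ p0), p2 ⊢ p0
  [∨L] (p0 ∨ p0) ⊢ p0
    [Ax] p0 ⊢ p0
    [Ax] p0 ⊢ p0

Result: YES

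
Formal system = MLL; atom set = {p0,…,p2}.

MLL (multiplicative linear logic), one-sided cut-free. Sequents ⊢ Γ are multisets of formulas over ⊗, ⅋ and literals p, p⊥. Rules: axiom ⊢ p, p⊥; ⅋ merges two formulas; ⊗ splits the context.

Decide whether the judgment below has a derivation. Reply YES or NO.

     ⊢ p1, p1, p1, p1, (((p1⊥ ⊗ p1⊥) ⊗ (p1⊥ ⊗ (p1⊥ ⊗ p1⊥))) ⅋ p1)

Proof tree:
[⅋]  ⊢ p1, p1, p1, p1, (((p1⊥ ⊗ p1⊥) ⊗ (p1⊥ ⊗ (p1⊥ ⊗ p1⊥))) ⅋ p1)
  [⊗]  ⊢ p1, p1, p1, p1, p1, ((p1⊥ ⊗ p1⊥) ⊗ (p1⊥ ⊗ (p1⊥ ⊗ p1⊥)))
    [⊗]  ⊢ p1, p1, (p1⊥ ⊗ p1⊥)
      [Ax]  ⊢ p1, p1⊥
      [Ax]  ⊢ p1, p1⊥
    [⊗]  ⊢ p1, p1, p1, (p1⊥ ⊗ (p1⊥ ⊗ p1⊥))
      [Ax]  ⊢ p1, p1⊥
      [⊗]  ⊢ p1, p1, (p1⊥ ⊗ p1⊥)
        [Ax]  ⊢ p1, p1⊥
        [Ax]  ⊢ p1, p1⊥

Result: YES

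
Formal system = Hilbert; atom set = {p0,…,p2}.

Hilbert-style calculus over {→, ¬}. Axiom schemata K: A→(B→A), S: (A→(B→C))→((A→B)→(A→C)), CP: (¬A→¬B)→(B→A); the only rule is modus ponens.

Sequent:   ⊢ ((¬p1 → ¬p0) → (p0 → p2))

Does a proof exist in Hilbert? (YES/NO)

Enumerate valuations to refute Γ ⊢ Δ:
  v=000: Γ:[] Δ:[((¬p1 → ¬p0) → (p0 → p2))=T] refutes=False
  v=001: Γ:[] Δ:[((¬p1 → ¬p0) → (p0 → p2))=T] refutes=False
  v=010: Γ:[] Δ:[((¬p1 → ¬p0) → (p0 → p2))=T] refutes=False
  v=011: Γ:[] Δ:[((¬p1 → ¬p0) → (p0 → p2))=T] refutes=False
  v=100: Γ:[] Δ:[((¬p1 → ¬p0) → (p0 → p2))=T] refutes=False
  v=101: Γ:[] Δ:[((¬p1 → ¬p0) → (p0 → p2))=T] refutes=False
  v=110: Γ:[] Δ:[((¬p1 → ¬p0) → (p0 → p2))=F] refutes=True  ← countermodel

Result: NO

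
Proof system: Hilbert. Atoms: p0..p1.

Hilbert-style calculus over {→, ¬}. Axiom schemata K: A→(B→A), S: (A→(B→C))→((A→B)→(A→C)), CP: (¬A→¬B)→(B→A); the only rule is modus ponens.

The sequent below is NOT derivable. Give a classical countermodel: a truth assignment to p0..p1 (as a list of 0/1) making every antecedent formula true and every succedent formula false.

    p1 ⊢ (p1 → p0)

Truth-table refutation:
  v=00: Γ:[p1=F] Δ:[(p1 → p0)=T] refutes=False
  v=01: Γ:[p1=T] Δ:[(p1 → p0)=F] refutes=True  ← countermodel

Result: [0, 1]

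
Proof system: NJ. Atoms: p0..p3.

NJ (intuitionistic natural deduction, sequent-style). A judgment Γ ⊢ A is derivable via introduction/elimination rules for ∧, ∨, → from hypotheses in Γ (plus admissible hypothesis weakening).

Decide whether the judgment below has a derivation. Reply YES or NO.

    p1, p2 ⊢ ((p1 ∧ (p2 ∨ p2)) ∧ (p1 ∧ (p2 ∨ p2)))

Proof tree:
[∧I] p1, p2 ⊢ ((p1 ∧ (p2 ∨ p2)) ∧ (p1 ∧ (p2 ∨ p2)))
  [∧I] p1, p2 ⊢ (p1 ∧ (p2 ∨ p2))
    [Ax] p1 ⊢ p1
    [∨I₂] p2 ⊢ (p2 ∨ p2)
      [Ax] p2 ⊢ p2
  [∧I] p1, p2 ⊢ (p1 ∧ (p2 ∨ p2))
    [Ax] p1 ⊢ p1
    [∨I₂] p2 ⊢ (p2 ∨ p2)
      [Ax] p2 ⊢ p2

Result: YES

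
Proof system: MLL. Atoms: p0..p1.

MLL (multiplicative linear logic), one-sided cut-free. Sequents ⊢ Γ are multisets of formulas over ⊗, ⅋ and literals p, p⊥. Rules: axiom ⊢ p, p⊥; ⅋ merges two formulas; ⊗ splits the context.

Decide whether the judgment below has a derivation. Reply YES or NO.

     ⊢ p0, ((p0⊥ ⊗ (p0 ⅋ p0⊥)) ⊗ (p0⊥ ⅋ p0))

Proof tree:
[⊗]  ⊢ p0, ((p0⊥ ⊗ (p0 ⅋ p0⊥)) ⊗ (p0⊥ ⅋ p0))
  [⊗]  ⊢ p0, (p0⊥ ⊗ (p0 ⅋ p0⊥))
    [Ax]  ⊢ p0, p0⊥
    [⅋]  ⊢ (p0 ⅋ p0⊥)
      [Ax]  ⊢ p0, p0⊥
  [⅋]  ⊢ (p0⊥ ⅋ p0)
    [Ax]  ⊢ p0, p0⊥

Result: YES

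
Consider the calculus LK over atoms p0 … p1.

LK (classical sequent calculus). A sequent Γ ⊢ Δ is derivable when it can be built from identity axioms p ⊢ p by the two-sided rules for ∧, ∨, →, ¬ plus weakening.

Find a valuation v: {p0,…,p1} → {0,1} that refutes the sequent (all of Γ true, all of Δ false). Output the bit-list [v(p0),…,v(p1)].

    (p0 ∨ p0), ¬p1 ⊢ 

Truth-table refutation:
  v=00: Γ:[(p0 ∨ p0)=F, ¬p1=T] Δ:[] refutes=False
  v=01: Γ:[(p0 ∨ p0)=F, ¬p1=F] Δ:[] refutes=False
  v=10: Γ:[(p0 ∨ p0)=T, ¬p1=T] Δ:[] refutes=True  ← countermodel

Result: [1, 0]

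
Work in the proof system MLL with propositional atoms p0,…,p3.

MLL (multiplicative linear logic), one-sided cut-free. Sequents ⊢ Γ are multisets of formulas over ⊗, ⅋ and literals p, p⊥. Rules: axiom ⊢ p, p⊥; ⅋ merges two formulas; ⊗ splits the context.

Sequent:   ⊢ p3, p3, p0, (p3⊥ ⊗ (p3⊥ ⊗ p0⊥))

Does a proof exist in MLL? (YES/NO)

Derivation trace:
[⊗]  ⊢ p3, p3, p0, (p3⊥ ⊗ (p3⊥ ⊗ p0⊥))
  [Ax]  ⊢ p3, p3⊥
  [⊗]  ⊢ p3, p0, (p3⊥ ⊗ p0⊥)
    [Ax]  ⊢ p3, p3⊥
    [Ax]  ⊢ p0, p0⊥

Result: YES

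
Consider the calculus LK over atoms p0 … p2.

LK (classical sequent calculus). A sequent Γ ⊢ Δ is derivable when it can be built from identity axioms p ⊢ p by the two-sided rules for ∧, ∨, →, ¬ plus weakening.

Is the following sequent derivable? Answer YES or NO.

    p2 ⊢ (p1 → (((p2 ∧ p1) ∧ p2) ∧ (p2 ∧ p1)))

Proof tree:
[→R] p2 ⊢ (p1 → (((p2 ∧ p1) ∧ p2) ∧ (p2 ∧ p1)))
  [∧R] p1, p2 ⊢ (((p2 ∧ p1) ∧ p2) ∧ (p2 ∧ p1))
    [∧R] p1, p2 ⊢ ((p2 ∧ p1) ∧ p2)
      [∧R] p1, p2 ⊢ (p2 ∧ p1)
        [Ax] p2 ⊢ p2
        [Ax] p1 ⊢ p1
      [Ax] p2 ⊢ p2
    [∧R] p1, p2 ⊢ (p2 ∧ p1)
      [Ax] p2 ⊢ p2
      [Ax] p1 ⊢ p1

Result: YES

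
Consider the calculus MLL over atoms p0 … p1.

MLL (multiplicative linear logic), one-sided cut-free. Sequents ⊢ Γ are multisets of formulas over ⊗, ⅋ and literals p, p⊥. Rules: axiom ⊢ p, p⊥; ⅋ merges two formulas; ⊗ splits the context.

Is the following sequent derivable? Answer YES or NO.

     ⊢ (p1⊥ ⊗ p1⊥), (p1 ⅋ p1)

Derivation (root first):
[⅋]  ⊢ (p1⊥ ⊗ p1⊥), (p1 ⅋ p1)
  [⊗]  ⊢ p1, p1, (p1⊥ ⊗ p1⊥)
    [Ax]  ⊢ p1, p1⊥
    [Ax]  ⊢ p1, p1⊥

Result: YES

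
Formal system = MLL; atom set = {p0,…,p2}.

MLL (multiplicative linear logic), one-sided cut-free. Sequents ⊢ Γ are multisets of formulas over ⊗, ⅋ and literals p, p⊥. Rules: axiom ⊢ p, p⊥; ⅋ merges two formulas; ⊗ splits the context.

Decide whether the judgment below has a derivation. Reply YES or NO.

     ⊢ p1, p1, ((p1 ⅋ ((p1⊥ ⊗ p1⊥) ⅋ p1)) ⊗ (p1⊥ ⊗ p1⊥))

Derivation (root first):
[⊗]  ⊢ p1, p1, ((p1 ⅋ ((p1⊥ ⊗ p1⊥) ⅋ p1)) ⊗ (p1⊥ ⊗ p1⊥))
  [⅋]  ⊢ (p1 ⅋ ((p1⊥ ⊗ p1⊥) ⅋ p1))
    [⅋]  ⊢ p1, ((p1⊥ ⊗ p1⊥) ⅋ p1)
      [⊗]  ⊢ p1, p1, (p1⊥ ⊗ p1⊥)
        [Ax]  ⊢ p1, p1⊥
        [Ax]  ⊢ p1, p1⊥
  [⊗]  ⊢ p1, p1, (p1⊥ ⊗ p1⊥)
    [Ax]  ⊢ p1, p1⊥
    [Ax]  ⊢ p1, p1⊥

Result: YES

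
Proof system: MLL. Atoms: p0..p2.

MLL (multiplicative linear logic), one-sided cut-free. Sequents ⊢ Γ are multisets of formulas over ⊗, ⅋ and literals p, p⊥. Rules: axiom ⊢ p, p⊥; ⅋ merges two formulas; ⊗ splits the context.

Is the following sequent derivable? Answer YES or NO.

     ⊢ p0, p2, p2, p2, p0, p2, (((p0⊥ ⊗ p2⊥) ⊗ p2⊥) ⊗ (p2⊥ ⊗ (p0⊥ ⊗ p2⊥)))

Derivation (root first):
[⊗]  ⊢ p0, p2, p2, p2, p0, p2, (((p0⊥ ⊗ p2⊥) ⊗ p2⊥) ⊗ (p2⊥ ⊗ (p0⊥ ⊗ p2⊥)))
  [⊗]  ⊢ p0, p2, p2, ((p0⊥ ⊗ p2⊥) ⊗ p2⊥)
    [⊗]  ⊢ p0, p2, (p0⊥ ⊗ p2⊥)
      [Ax]  ⊢ p0, p0⊥
      [Ax]  ⊢ p2, p2⊥
    [Ax]  ⊢ p2, p2⊥
  [⊗]  ⊢ p2, p0, p2, (p2⊥ ⊗ (p0⊥ ⊗ p2⊥))
    [Ax]  ⊢ p2, p2⊥
    [⊗]  ⊢ p0, p2, (p0⊥ ⊗ p2⊥)
      [Ax]  ⊢ p0, p0⊥
      [Ax]  ⊢ p2, p2⊥

Result: YES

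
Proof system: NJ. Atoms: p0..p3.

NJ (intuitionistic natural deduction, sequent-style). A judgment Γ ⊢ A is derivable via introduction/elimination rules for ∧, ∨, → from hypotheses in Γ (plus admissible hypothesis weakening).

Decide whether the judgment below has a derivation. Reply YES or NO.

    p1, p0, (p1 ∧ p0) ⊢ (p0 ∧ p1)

Derivation (root first):
[Wk] p1, p0, (p1 ∧ p0) ⊢ (p0 ∧ p1)
  [∧I] p1, p0 ⊢ (p0 ∧ p1)
    [Ax] p0 ⊢ p0
    [Wk] p1, p1 ⊢ p1
      [Ax] p1 ⊢ p1

Result: YES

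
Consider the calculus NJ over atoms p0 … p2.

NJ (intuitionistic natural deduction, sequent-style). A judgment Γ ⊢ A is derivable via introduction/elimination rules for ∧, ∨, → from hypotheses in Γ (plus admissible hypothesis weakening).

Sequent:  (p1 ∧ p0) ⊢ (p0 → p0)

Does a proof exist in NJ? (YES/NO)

Proof tree:
[Wk] (p1 ∧ p0) ⊢ (p0 → p0)
  [→I]  ⊢ (p0 → p0)
    [Ax] p0 ⊢ p0

Result: YES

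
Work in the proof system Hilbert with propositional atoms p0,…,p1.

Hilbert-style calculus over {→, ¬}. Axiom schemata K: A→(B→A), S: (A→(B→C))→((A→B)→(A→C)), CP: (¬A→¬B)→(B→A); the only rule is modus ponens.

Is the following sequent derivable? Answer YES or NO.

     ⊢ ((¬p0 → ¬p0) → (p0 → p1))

Truth-table refutation:
  v=00: Γ:[] Δ:[((¬p0 → ¬p0) → (p0 → p1))=T] refutes=False
  v=01: Γ:[] Δ:[((¬p0 → ¬p0) → (p0 → p1))=T] refutes=False
  v=10: Γ:[] Δ:[((¬p0 → ¬p0) → (p0 → p1))=F] refutes=True  ← countermodel

Result: NO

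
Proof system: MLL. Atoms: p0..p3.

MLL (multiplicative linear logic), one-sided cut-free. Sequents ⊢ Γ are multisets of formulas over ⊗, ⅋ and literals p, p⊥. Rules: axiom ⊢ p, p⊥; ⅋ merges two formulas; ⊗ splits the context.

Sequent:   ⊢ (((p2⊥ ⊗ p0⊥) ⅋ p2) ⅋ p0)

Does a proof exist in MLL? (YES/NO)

Derivation (root first):
[⅋]  ⊢ (((p2⊥ ⊗ p0⊥) ⅋ p2) ⅋ p0)
  [⅋]  ⊢ p0, ((p2⊥ ⊗ p0⊥) ⅋ p2)
    [⊗]  ⊢ p2, p0, (p2⊥ ⊗ p0⊥)
      [Ax]  ⊢ p2, p2⊥
      [Ax]  ⊢ p0, p0⊥

Result: YES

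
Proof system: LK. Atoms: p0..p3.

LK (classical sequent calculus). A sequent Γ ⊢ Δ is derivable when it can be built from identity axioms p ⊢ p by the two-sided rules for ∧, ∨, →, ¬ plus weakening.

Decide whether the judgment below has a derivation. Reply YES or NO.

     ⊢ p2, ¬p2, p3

Derivation trace:
[WR]  ⊢ p2, ¬p2, p3
  [¬R]  ⊢ p2, ¬p2
    [Ax] p2 ⊢ p2

Result: YES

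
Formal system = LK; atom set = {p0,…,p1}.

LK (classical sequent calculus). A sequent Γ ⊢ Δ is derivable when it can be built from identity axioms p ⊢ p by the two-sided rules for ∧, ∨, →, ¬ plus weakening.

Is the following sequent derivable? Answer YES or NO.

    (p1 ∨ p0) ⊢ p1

Truth-table refutation:
  v=00: Γ:[(p1 ∨ p0)=F] Δ:[p1=F] refutes=False
  v=01: Γ:[(p1 ∨ p0)=T] Δ:[p1=T] refutes=False
  v=10: Γ:[(p1 ∨ p0)=T] Δ:[p1=F] refutes=True  ← countermodel

Result: NO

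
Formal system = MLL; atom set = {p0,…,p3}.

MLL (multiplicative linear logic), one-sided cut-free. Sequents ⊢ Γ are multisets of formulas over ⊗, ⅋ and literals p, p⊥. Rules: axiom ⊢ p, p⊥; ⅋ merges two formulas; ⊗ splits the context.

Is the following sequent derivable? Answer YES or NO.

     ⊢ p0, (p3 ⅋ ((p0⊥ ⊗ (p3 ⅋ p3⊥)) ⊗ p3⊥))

Derivation (root first):
[⅋]  ⊢ p0, (p3 ⅋ ((p0⊥ ⊗ (p3 ⅋ p3⊥)) ⊗ p3⊥))
  [⊗]  ⊢ p0, p3, ((p0⊥ ⊗ (p3 ⅋ p3⊥)) ⊗ p3⊥)
    [⊗]  ⊢ p0, (p0⊥ ⊗ (p3 ⅋ p3⊥))
      [Ax]  ⊢ p0, p0⊥
      [⅋]  ⊢ (p3 ⅋ p3⊥)
        [Ax]  ⊢ p3, p3⊥
    [Ax]  ⊢ p3, p3⊥

Result: YES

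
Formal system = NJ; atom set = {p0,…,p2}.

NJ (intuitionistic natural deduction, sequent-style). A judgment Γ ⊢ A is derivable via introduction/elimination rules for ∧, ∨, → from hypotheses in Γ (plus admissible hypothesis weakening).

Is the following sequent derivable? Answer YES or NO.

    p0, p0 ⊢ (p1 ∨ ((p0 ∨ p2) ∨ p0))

Derivation (root first):
[∨I₂] p0, p0 ⊢ (p1 ∨ ((p0 ∨ p2) ∨ p0))
  [∨I₁] p0, p0 ⊢ ((p0 ∨ p2) ∨ p0)
    [∨I₁] p0, p0 ⊢ (p0 ∨ p2)
      [Wk] p0, p0 ⊢ p0
        [Ax] p0 ⊢ p0

Result: YES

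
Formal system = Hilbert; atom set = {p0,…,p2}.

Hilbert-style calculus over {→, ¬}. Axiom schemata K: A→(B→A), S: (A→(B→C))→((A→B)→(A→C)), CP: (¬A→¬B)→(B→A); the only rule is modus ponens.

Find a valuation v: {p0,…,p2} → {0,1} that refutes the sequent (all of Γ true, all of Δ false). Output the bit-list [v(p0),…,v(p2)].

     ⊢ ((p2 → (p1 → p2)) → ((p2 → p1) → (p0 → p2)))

Truth-table refutation:
  v=000: Γ:[] Δ:[((p2 → (p1 → p2)) → ((p2 → p1) → (p0 → p2)))=T] refutes=False
  v=001: Γ:[] Δ:[((p2 → (p1 → p2)) → ((p2 → p1) → (p0 → p2)))=T] refutes=False
  v=010: Γ:[] Δ:[((p2 → (p1 → p2)) → ((p2 → p1) → (p0 → p2)))=T] refutes=False
  v=011: Γ:[] Δ:[((p2 → (p1 → p2)) → ((p2 → p1) → (p0 → p2)))=T] refutes=False
  v=100: Γ:[] Δ:[((p2 → (p1 → p2)) → ((p2 → p1) → (p0 → p2)))=F] refutes=True  ← countermodel

Result: [1, 0, 0]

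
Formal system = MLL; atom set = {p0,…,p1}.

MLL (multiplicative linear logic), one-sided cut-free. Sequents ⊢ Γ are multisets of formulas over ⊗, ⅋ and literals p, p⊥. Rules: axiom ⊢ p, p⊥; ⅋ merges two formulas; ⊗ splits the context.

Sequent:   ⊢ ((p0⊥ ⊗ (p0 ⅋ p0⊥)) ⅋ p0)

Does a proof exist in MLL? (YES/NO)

Derivation trace:
[⅋]  ⊢ ((p0⊥ ⊗ (p0 ⅋ p0⊥)) ⅋ p0)
  [⊗]  ⊢ p0, (p0⊥ ⊗ (p0 ⅋ p0⊥))
    [Ax]  ⊢ p0, p0⊥
    [⅋]  ⊢ (p0 ⅋ p0⊥)
      [Ax]  ⊢ p0, p0⊥

Result: YES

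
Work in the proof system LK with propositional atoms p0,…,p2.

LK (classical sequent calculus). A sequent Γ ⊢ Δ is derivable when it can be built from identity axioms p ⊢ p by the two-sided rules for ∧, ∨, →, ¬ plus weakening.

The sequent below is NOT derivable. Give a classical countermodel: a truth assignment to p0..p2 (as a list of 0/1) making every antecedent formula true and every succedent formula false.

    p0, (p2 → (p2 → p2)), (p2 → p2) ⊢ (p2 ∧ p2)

Search for a countermodel by truth-table:
  v=000: Γ:[p0=F, (p2 → (p2 → p2))=T, (p2 → p2)=T] Δ:[(p2 ∧ p2)=F] refutes=False
  v=001: Γ:[p0=F, (p2 → (p2 → p2))=T, (p2 → p2)=T] Δ:[(p2 ∧ p2)=T] refutes=False
  v=010: Γ:[p0=F, (p2 → (p2 → p2))=T, (p2 → p2)=T] Δ:[(p2 ∧ p2)=F] refutes=False
  v=011: Γ:[p0=F, (p2 → (p2 → p2))=T, (p2 → p2)=T] Δ:[(p2 ∧ p2)=T] refutes=False
  v=100: Γ:[p0=T, (p2 → (p2 → p2))=T, (p2 → p2)=T] Δ:[(p2 ∧ p2)=F] refutes=True  ← countermodel

Result: [1, 0, 0]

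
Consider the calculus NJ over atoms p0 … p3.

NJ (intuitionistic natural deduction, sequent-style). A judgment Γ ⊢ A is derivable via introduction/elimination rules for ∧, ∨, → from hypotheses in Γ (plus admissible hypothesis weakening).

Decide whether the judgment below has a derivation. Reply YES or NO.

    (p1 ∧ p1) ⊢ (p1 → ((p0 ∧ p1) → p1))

Derivation (root first):
[Wk] (p1 ∧ p1) ⊢ (p1 → ((p0 ∧ p1) → p1))
  [→I]  ⊢ (p1 → ((p0 ∧ p1) → p1))
    [→I] p1 ⊢ ((p0 ∧ p1) → p1)
      [Wk] p1, (p0 ∧ p1) ⊢ p1
        [Ax] p1 ⊢ p1

Result: YES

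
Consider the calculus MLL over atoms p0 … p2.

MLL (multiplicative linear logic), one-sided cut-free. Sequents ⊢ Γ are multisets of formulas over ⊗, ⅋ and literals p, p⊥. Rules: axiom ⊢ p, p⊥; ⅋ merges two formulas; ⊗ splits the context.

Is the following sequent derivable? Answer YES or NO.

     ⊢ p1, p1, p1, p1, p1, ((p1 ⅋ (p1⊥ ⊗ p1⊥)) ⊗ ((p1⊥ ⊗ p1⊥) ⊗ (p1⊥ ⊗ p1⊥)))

Derivation (root first):
[⊗]  ⊢ p1, p1, p1, p1, p1, ((p1 ⅋ (p1⊥ ⊗ p1⊥)) ⊗ ((p1⊥ ⊗ p1⊥) ⊗ (p1⊥ ⊗ p1⊥)))
  [⅋]  ⊢ p1, (p1 ⅋ (p1⊥ ⊗ p1⊥))
    [⊗]  ⊢ p1, p1, (p1⊥ ⊗ p1⊥)
      [Ax]  ⊢ p1, p1⊥
      [Ax]  ⊢ p1, p1⊥
  [⊗]  ⊢ p1, p1, p1, p1, ((p1⊥ ⊗ p1⊥) ⊗ (p1⊥ ⊗ p1⊥))
    [⊗]  ⊢ p1, p1, (p1⊥ ⊗ p1⊥)
      [Ax]  ⊢ p1, p1⊥
      [Ax]  ⊢ p1, p1⊥
    [⊗]  ⊢ p1, p1, (p1⊥ ⊗ p1⊥)
      [Ax]  ⊢ p1, p1⊥
      [Ax]  ⊢ p1, p1⊥

Result: YES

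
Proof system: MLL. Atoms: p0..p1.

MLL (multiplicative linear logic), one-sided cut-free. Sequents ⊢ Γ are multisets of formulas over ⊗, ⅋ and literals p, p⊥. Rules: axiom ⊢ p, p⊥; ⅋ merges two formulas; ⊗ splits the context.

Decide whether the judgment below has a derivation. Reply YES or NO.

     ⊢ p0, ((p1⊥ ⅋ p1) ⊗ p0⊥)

Derivation (root first):
[⊗]  ⊢ p0, ((p1⊥ ⅋ p1) ⊗ p0⊥)
  [⅋]  ⊢ (p1⊥ ⅋ p1)
    [Ax]  ⊢ p1, p1⊥
  [Ax]  ⊢ p0, p0⊥

Result: YES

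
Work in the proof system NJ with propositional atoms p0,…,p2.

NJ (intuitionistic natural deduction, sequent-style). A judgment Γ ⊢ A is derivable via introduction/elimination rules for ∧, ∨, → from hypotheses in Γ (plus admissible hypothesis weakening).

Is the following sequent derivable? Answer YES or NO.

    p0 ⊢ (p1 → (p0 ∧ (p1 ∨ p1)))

Derivation trace:
[→I] p0 ⊢ (p1 → (p0 ∧ (p1 ∨ p1)))
  [∧I] p1, p0 ⊢ (p0 ∧ (p1 ∨ p1))
    [Ax] p0 ⊢ p0
    [∨I₂] p1 ⊢ (p1 ∨ p1)
      [Ax] p1 ⊢ p1

Result: YES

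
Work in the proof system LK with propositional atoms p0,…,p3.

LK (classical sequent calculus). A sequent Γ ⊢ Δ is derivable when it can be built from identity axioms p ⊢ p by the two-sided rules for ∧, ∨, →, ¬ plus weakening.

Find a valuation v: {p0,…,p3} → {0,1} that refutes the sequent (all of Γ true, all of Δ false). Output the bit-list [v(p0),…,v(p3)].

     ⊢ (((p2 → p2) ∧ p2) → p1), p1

Enumerate valuations to refute Γ ⊢ Δ:
  v=0000: Γ:[] Δ:[(((p2 → p2) ∧ p2) → p1)=T, p1=F] refutes=False
  v=0001: Γ:[] Δ:[(((p2 → p2) ∧ p2) → p1)=T, p1=F] refutes=False
  v=0010: Γ:[] Δ:[(((p2 → p2) ∧ p2) → p1)=F, p1=F] refutes=True  ← countermodel

Result: [0, 0, 1, 0]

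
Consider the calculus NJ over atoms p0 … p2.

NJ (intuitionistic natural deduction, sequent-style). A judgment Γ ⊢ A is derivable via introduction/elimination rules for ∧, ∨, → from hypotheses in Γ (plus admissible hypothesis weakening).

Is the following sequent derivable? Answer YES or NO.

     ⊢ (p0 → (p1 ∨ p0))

Derivation (root first):
[→I]  ⊢ (p0 → (p1 ∨ p0))
  [∨I₂] p0 ⊢ (p1 ∨ p0)
    [Ax] p0 ⊢ p0

Result: YES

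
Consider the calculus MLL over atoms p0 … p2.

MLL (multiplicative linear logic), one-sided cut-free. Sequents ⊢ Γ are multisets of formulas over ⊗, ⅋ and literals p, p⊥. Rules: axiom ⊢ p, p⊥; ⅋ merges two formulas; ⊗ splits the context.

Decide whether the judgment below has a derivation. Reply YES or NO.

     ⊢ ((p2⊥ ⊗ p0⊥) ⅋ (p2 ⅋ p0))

Derivation (root first):
[⅋]  ⊢ ((p2⊥ ⊗ p0⊥) ⅋ (p2 ⅋ p0))
  [⅋]  ⊢ (p2⊥ ⊗ p0⊥), (p2 ⅋ p0)
    [⊗]  ⊢ p2, p0, (p2⊥ ⊗ p0⊥)
      [Ax]  ⊢ p2, p2⊥
      [Ax]  ⊢ p0, p0⊥

Result: YES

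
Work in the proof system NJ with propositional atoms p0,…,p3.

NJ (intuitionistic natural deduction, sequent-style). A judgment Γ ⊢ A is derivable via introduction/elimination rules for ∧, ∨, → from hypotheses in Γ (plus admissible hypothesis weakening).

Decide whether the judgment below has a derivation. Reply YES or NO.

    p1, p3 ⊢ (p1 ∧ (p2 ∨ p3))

Derivation (root first):
[∧I] p1, p3 ⊢ (p1 ∧ (p2 ∨ p3))
  [Ax] p1 ⊢ p1
  [∨I₂] p3 ⊢ (p2 ∨ p3)
    [Ax] p3 ⊢ p3

Result: YES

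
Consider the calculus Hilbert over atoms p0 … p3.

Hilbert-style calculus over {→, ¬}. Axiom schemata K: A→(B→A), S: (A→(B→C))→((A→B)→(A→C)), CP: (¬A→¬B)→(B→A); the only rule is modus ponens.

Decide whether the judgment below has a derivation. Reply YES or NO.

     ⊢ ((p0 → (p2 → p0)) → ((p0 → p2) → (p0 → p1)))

Search for a countermodel by truth-table:
  v=0000: Γ:[] Δ:[((p0 → (p2 → p0)) → ((p0 → p2) → (p0 → p1)))=T] refutes=False
  v=0001: Γ:[] Δ:[((p0 → (p2 → p0)) → ((p0 → p2) → (p0 → p1)))=T] refutes=False
  v=0010: Γ:[] Δ:[((p0 → (p2 → p0)) → ((p0 → p2) → (p0 → p1)))=T] refutes=False
  v=0011: Γ:[] Δ:[((p0 → (p2 → p0)) → ((p0 → p2) → (p0 → p1)))=T] refutes=False
  v=0100: Γ:[] Δ:[((p0 → (p2 → p0)) → ((p0 → p2) → (p0 → p1)))=T] refutes=False
  v=0101: Γ:[] Δ:[((p0 → (p2 → p0)) → ((p0 → p2) → (p0 → p1)))=T] refutes=False
  v=0110: Γ:[] Δ:[((p0 → (p2 → p0)) → ((p0 → p2) → (p0 → p1)))=T] refutes=False
  v=0111: Γ:[] Δ:[((p0 → (p2 → p0)) → ((p0 → p2) → (p0 → p1)))=T] refutes=False
  v=1000: Γ:[] Δ:[((p0 → (p2 → p0)) → ((p0 → p2) → (p0 → p1)))=T] refutes=False
  v=1001: Γ:[] Δ:[((p0 → (p2 → p0)) → ((p0 → p2) → (p0 → p1)))=T] refutes=False
  v=1010: Γ:[] Δ:[((p0 → (p2 → p0)) → ((p0 → p2) → (p0 → p1)))=F] refutes=True  ← countermodel

Result: NO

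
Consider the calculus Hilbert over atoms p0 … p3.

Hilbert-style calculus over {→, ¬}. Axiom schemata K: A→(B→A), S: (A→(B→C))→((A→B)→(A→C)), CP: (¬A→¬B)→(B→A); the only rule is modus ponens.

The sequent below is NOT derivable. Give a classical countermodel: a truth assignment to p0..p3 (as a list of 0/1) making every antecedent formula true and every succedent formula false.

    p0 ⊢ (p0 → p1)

Search for a countermodel by truth-table:
  v=0000: Γ:[p0=F] Δ:[(p0 → p1)=T] refutes=False
  v=0001: Γ:[p0=F] Δ:[(p0 → p1)=T] refutes=False
  v=0010: Γ:[p0=F] Δ:[(p0 → p1)=T] refutes=False
  v=0011: Γ:[p0=F] Δ:[(p0 → p1)=T] refutes=False
  v=0100: Γ:[p0=F] Δ:[(p0 → p1)=T] refutes=False
  v=0101: Γ:[p0=F] Δ:[(p0 → p1)=T] refutes=False
  v=0110: Γ:[p0=F] Δ:[(p0 → p1)=T] refutes=False
  v=0111: Γ:[p0=F] Δ:[(p0 → p1)=T] refutes=False
  v=1000: Γ:[p0=T] Δ:[(p0 → p1)=F] refutes=True  ← countermodel

Result: [1, 0, 0, 0]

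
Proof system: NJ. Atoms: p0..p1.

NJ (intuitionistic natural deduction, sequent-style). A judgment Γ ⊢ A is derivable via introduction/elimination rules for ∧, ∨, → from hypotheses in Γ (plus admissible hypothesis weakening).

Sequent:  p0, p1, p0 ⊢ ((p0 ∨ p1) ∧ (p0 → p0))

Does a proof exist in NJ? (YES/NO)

Derivation (root first):
[Wk] p0, p1, p0 ⊢ ((p0 ∨ p1) ∧ (p0 → p0))
  [Wk] p0, p1 ⊢ ((p0 ∨ p1) ∧ (p0 → p0))
    [∧I] p0 ⊢ ((p0 ∨ p1) ∧ (p0 → p0))
      [∨I₁] p0 ⊢ (p0 ∨ p1)
        [Ax] p0 ⊢ p0
      [→I]  ⊢ (p0 → p0)
        [Ax] p0 ⊢ p0

Result: YES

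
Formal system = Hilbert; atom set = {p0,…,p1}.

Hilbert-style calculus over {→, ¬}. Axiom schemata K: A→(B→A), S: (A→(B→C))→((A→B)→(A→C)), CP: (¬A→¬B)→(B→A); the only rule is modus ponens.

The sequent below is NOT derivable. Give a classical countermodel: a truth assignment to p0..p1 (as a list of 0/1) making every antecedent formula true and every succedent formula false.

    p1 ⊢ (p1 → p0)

Enumerate valuations to refute Γ ⊢ Δ:
  v=00: Γ:[p1=F] Δ:[(p1 → p0)=T] refutes=False
  v=01: Γ:[p1=T] Δ:[(p1 → p0)=F] refutes=True  ← countermodel

Result: [0, 1]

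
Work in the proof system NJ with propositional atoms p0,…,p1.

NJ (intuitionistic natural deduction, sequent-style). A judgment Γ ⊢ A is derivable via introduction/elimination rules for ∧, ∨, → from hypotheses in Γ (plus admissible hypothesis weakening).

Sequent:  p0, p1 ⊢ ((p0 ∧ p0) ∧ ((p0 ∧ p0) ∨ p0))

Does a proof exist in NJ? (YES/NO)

Derivation trace:
[Wk] p0, p1 ⊢ ((p0 ∧ p0) ∧ ((p0 ∧ p0) ∨ p0))
  [∧I] p0 ⊢ ((p0 ∧ p0) ∧ ((p0 ∧ p0) ∨ p0))
    [∧I] p0 ⊢ (p0 ∧ p0)
      [Ax] p0 ⊢ p0
      [Ax] p0 ⊢ p0
    [∨I₁] p0 ⊢ ((p0 ∧ p0) ∨ p0)
      [∧I] p0 ⊢ (p0 ∧ p0)
        [Ax] p0 ⊢ p0
        [Ax] p0 ⊢ p0

Result: YES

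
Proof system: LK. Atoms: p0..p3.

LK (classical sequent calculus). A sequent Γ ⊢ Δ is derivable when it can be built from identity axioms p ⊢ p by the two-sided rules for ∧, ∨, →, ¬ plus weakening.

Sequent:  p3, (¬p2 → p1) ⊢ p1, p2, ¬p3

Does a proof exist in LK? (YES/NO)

Proof tree:
[→L] p3, (¬p2 → p1) ⊢ p1, p2, ¬p3
  [WL] p3 ⊢ p2, ¬p2
    [¬R]  ⊢ p2, ¬p2
      [Ax] p2 ⊢ p2
  [¬R] p1 ⊢ p1, ¬p3
    [WL] p1, p3 ⊢ p1
      [Ax] p1 ⊢ p1

Result: YES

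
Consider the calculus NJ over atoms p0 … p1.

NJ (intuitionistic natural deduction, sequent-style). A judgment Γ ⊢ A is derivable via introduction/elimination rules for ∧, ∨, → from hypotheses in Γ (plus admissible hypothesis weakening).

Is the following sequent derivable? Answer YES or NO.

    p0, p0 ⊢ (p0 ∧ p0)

Derivation trace:
[Wk] p0, p0 ⊢ (p0 ∧ p0)
  [∧I] p0 ⊢ (p0 ∧ p0)
    [Ax] p0 ⊢ p0
    [Ax] p0 ⊢ p0

Result: YES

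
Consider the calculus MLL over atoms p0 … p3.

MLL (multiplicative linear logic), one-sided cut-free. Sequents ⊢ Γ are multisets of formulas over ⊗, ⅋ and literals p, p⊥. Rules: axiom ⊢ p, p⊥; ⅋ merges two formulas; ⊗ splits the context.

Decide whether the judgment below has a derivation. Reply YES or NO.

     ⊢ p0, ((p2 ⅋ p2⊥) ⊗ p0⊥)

Proof tree:
[⊗]  ⊢ p0, ((p2 ⅋ p2⊥) ⊗ p0⊥)
  [⅋]  ⊢ (p2 ⅋ p2⊥)
    [Ax]  ⊢ p2, p2⊥
  [Ax]  ⊢ p0, p0⊥

Result: YES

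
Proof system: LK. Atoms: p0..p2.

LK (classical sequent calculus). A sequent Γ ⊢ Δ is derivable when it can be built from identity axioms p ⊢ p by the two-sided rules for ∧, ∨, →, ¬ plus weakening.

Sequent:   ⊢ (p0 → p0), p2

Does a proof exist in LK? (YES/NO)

Proof tree:
[WR]  ⊢ (p0 → p0), p2
  [→R]  ⊢ (p0 → p0)
    [Ax] p0 ⊢ p0

Result: YES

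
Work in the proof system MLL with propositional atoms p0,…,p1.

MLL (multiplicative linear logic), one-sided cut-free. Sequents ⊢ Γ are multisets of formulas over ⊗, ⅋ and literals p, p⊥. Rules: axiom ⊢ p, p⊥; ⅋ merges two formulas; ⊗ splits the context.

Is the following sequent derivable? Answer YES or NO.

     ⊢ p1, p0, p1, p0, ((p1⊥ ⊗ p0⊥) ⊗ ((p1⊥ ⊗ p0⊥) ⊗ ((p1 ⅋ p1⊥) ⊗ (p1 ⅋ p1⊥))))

Derivation trace:
[⊗]  ⊢ p1, p0, p1, p0, ((p1⊥ ⊗ p0⊥) ⊗ ((p1⊥ ⊗ p0⊥) ⊗ ((p1 ⅋ p1⊥) ⊗ (p1 ⅋ p1⊥))))
  [⊗]  ⊢ p1, p0, (p1⊥ ⊗ p0⊥)
    [Ax]  ⊢ p1, p1⊥
    [Ax]  ⊢ p0, p0⊥
  [⊗]  ⊢ p1, p0, ((p1⊥ ⊗ p0⊥) ⊗ ((p1 ⅋ p1⊥) ⊗ (p1 ⅋ p1⊥)))
    [⊗]  ⊢ p1, p0, (p1⊥ ⊗ p0⊥)
      [Ax]  ⊢ p1, p1⊥
      [Ax]  ⊢ p0, p0⊥
    [⊗]  ⊢ ((p1 ⅋ p1⊥) ⊗ (p1 ⅋ p1⊥))
      [⅋]  ⊢ (p1 ⅋ p1⊥)
        [Ax]  ⊢ p1, p1⊥
      [⅋]  ⊢ (p1 ⅋ p1⊥)
        [Ax]  ⊢ p1, p1⊥

Result: YES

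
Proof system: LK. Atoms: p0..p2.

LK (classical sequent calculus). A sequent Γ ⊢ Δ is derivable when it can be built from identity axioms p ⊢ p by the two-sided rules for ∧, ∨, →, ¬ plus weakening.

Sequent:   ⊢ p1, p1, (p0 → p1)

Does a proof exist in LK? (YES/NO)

Search for a countermodel by truth-table:
  v=000: Γ:[] Δ:[p1=F, p1=F, (p0 → p1)=T] refutes=False
  v=001: Γ:[] Δ:[p1=F, p1=F, (p0 → p1)=T] refutes=False
  v=010: Γ:[] Δ:[p1=T, p1=T, (p0 → p1)=T] refutes=False
  v=011: Γ:[] Δ:[p1=T, p1=T, (p0 → p1)=T] refutes=False
  v=100: Γ:[] Δ:[p1=F, p1=F, (p0 → p1)=F] refutes=True  ← countermodel

Result: NO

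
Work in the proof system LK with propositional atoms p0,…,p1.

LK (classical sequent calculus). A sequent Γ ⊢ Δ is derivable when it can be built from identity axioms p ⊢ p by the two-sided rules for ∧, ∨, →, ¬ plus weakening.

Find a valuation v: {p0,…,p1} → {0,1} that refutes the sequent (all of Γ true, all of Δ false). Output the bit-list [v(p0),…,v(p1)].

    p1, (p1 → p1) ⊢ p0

Enumerate valuations to refute Γ ⊢ Δ:
  v=00: Γ:[p1=F, (p1 → p1)=T] Δ:[p0=F] refutes=False
  v=01: Γ:[p1=T, (p1 → p1)=T] Δ:[p0=F] refutes=True  ← countermodel

Result: [0, 1]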